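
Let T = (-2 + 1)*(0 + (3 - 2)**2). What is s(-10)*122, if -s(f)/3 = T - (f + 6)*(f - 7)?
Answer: 25254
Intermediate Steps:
T = -1 (T = -(0 + 1**2) = -(0 + 1) = -1*1 = -1)
s(f) = 3 + 3*(-7 + f)*(6 + f) (s(f) = -3*(-1 - (f + 6)*(f - 7)) = -3*(-1 - (6 + f)*(-7 + f)) = -3*(-1 - (-7 + f)*(6 + f)) = 3 + 3*(-7 + f)*(6 + f))
s(-10)*122 = (-123 - 3*(-10) + 3*(-10)**2)*122 = (-123 + 30 + 3*100)*122 = (-123 + 30 + 300)*122 = 207*122 = 25254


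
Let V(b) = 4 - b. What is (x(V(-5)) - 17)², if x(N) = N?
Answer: 64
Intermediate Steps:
(x(V(-5)) - 17)² = ((4 - 1*(-5)) - 17)² = ((4 + 5) - 17)² = (9 - 17)² = (-8)² = 64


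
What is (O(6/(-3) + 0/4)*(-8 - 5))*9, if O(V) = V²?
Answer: -468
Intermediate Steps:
(O(6/(-3) + 0/4)*(-8 - 5))*9 = ((6/(-3) + 0/4)²*(-8 - 5))*9 = ((6*(-⅓) + 0*(¼))²*(-13))*9 = ((-2 + 0)²*(-13))*9 = ((-2)²*(-13))*9 = (4*(-13))*9 = -52*9 = -468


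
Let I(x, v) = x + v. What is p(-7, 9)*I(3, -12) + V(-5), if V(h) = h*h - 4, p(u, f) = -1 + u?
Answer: 93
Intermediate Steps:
V(h) = -4 + h² (V(h) = h² - 4 = -4 + h²)
I(x, v) = v + x
p(-7, 9)*I(3, -12) + V(-5) = (-1 - 7)*(-12 + 3) + (-4 + (-5)²) = -8*(-9) + (-4 + 25) = 72 + 21 = 93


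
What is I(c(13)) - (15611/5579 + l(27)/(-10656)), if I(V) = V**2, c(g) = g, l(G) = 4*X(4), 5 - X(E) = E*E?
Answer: 2470105991/14862456 ≈ 166.20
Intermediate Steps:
X(E) = 5 - E**2 (X(E) = 5 - E*E = 5 - E**2)
l(G) = -44 (l(G) = 4*(5 - 1*4**2) = 4*(5 - 1*16) = 4*(5 - 16) = 4*(-11) = -44)
I(c(13)) - (15611/5579 + l(27)/(-10656)) = 13**2 - (15611/5579 - 44/(-10656)) = 169 - (15611*(1/5579) - 44*(-1/10656)) = 169 - (15611/5579 + 11/2664) = 169 - 1*41649073/14862456 = 169 - 41649073/14862456 = 2470105991/14862456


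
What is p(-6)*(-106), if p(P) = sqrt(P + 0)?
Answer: -106*I*sqrt(6) ≈ -259.65*I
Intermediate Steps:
p(P) = sqrt(P)
p(-6)*(-106) = sqrt(-6)*(-106) = (I*sqrt(6))*(-106) = -106*I*sqrt(6)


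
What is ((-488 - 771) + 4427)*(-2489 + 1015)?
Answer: -4669632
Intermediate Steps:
((-488 - 771) + 4427)*(-2489 + 1015) = (-1259 + 4427)*(-1474) = 3168*(-1474) = -4669632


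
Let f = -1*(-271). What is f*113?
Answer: 30623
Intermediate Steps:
f = 271
f*113 = 271*113 = 30623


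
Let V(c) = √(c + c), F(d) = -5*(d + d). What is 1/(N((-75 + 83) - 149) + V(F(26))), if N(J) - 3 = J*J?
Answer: 4971/98843494 - I*√130/197686988 ≈ 5.0292e-5 - 5.7676e-8*I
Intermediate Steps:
F(d) = -10*d
N(J) = 3 + J² (N(J) = 3 + J*J = 3 + J²)
V(c) = √2*√c (V(c) = √(2*c) = √2*√c)
1/(N((-75 + 83) - 149) + V(F(26))) = 1/((3 + ((-75 + 83) - 149)²) + √2*√(-10*26)) = 1/((3 + (8 - 149)²) + √2*√(-260)) = 1/((3 + (-141)²) + √2*(2*I*√65)) = 1/((3 + 19881) + 2*I*√130) = 1/(19884 + 2*I*√130)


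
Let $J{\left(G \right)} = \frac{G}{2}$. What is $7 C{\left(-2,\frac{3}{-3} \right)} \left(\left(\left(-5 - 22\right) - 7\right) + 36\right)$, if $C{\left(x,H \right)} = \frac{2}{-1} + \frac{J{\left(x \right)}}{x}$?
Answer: $-21$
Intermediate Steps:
$J{\left(G \right)} = \frac{G}{2}$ ($J{\left(G \right)} = G \frac{1}{2} = \frac{G}{2}$)
$C{\left(x,H \right)} = - \frac{3}{2}$ ($C{\left(x,H \right)} = \frac{2}{-1} + \frac{\frac{1}{2} x}{x} = 2 \left(-1\right) + \frac{1}{2} = -2 + \frac{1}{2} = - \frac{3}{2}$)
$7 C{\left(-2,\frac{3}{-3} \right)} \left(\left(\left(-5 - 22\right) - 7\right) + 36\right) = 7 \left(- \frac{3}{2}\right) \left(\left(\left(-5 - 22\right) - 7\right) + 36\right) = - \frac{21 \left(\left(-27 - 7\right) + 36\right)}{2} = - \frac{21 \left(-34 + 36\right)}{2} = \left(- \frac{21}{2}\right) 2 = -21$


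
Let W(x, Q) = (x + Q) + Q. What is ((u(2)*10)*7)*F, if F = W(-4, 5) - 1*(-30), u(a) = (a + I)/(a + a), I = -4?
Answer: -1260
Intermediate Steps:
W(x, Q) = x + 2*Q (W(x, Q) = (Q + x) + Q = x + 2*Q)
u(a) = (-4 + a)/(2*a) (u(a) = (a - 4)/(a + a) = (-4 + a)/((2*a)) = (-4 + a)*(1/(2*a)) = (-4 + a)/(2*a))
F = 36 (F = (-4 + 2*5) - 1*(-30) = (-4 + 10) + 30 = 6 + 30 = 36)
((u(2)*10)*7)*F = ((((½)*(-4 + 2)/2)*10)*7)*36 = ((((½)*(½)*(-2))*10)*7)*36 = (-½*10*7)*36 = -5*7*36 = -35*36 = -1260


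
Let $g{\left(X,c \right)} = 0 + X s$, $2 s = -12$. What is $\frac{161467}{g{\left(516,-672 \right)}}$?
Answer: $- \frac{161467}{3096} \approx -52.153$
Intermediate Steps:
$s = -6$ ($s = \frac{1}{2} \left(-12\right) = -6$)
$g{\left(X,c \right)} = - 6 X$ ($g{\left(X,c \right)} = 0 + X \left(-6\right) = 0 - 6 X = - 6 X$)
$\frac{161467}{g{\left(516,-672 \right)}} = \frac{161467}{\left(-6\right) 516} = \frac{161467}{-3096} = 161467 \left(- \frac{1}{3096}\right) = - \frac{161467}{3096}$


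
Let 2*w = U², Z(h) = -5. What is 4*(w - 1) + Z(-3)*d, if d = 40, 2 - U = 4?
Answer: -196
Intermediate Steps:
U = -2 (U = 2 - 1*4 = 2 - 4 = -2)
w = 2 (w = (½)*(-2)² = (½)*4 = 2)
4*(w - 1) + Z(-3)*d = 4*(2 - 1) - 5*40 = 4*1 - 200 = 4 - 200 = -196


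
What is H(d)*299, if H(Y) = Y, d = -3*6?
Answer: -5382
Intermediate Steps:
d = -18
H(d)*299 = -18*299 = -5382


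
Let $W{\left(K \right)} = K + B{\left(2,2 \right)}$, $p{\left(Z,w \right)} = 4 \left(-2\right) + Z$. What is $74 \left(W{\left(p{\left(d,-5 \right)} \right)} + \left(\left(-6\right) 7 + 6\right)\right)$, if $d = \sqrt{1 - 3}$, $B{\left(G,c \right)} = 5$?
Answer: $-2886 + 74 i \sqrt{2} \approx -2886.0 + 104.65 i$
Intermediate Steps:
$d = i \sqrt{2}$ ($d = \sqrt{-2} = i \sqrt{2} \approx 1.4142 i$)
$p{\left(Z,w \right)} = -8 + Z$
$W{\left(K \right)} = 5 + K$ ($W{\left(K \right)} = K + 5 = 5 + K$)
$74 \left(W{\left(p{\left(d,-5 \right)} \right)} + \left(\left(-6\right) 7 + 6\right)\right) = 74 \left(\left(5 - \left(8 - i \sqrt{2}\right)\right) + \left(\left(-6\right) 7 + 6\right)\right) = 74 \left(\left(-3 + i \sqrt{2}\right) + \left(-42 + 6\right)\right) = 74 \left(\left(-3 + i \sqrt{2}\right) - 36\right) = 74 \left(-39 + i \sqrt{2}\right) = -2886 + 74 i \sqrt{2}$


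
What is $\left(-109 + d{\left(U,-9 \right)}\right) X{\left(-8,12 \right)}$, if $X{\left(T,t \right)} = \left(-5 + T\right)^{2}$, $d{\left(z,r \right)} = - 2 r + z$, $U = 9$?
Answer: $-13858$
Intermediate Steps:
$d{\left(z,r \right)} = z - 2 r$
$\left(-109 + d{\left(U,-9 \right)}\right) X{\left(-8,12 \right)} = \left(-109 + \left(9 - -18\right)\right) \left(-5 - 8\right)^{2} = \left(-109 + \left(9 + 18\right)\right) \left(-13\right)^{2} = \left(-109 + 27\right) 169 = \left(-82\right) 169 = -13858$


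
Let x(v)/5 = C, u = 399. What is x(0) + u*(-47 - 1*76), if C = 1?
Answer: -49072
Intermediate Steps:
x(v) = 5 (x(v) = 5*1 = 5)
x(0) + u*(-47 - 1*76) = 5 + 399*(-47 - 1*76) = 5 + 399*(-47 - 76) = 5 + 399*(-123) = 5 - 49077 = -49072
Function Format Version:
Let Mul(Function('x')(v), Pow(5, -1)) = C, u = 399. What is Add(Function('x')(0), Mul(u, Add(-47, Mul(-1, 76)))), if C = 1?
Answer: -49072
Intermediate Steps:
Function('x')(v) = 5 (Function('x')(v) = Mul(5, 1) = 5)
Add(Function('x')(0), Mul(u, Add(-47, Mul(-1, 76)))) = Add(5, Mul(399, Add(-47, Mul(-1, 76)))) = Add(5, Mul(399, Add(-47, -76))) = Add(5, Mul(399, -123)) = Add(5, -49077) = -49072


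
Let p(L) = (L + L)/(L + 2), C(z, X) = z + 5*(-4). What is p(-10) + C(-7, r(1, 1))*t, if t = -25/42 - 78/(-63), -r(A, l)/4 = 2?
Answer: -104/7 ≈ -14.857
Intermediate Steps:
r(A, l) = -8 (r(A, l) = -4*2 = -8)
C(z, X) = -20 + z (C(z, X) = z - 20 = -20 + z)
p(L) = 2*L/(2 + L) (p(L) = (2*L)/(2 + L) = 2*L/(2 + L))
t = 9/14 (t = -25*1/42 - 78*(-1/63) = -25/42 + 26/21 = 9/14 ≈ 0.64286)
p(-10) + C(-7, r(1, 1))*t = 2*(-10)/(2 - 10) + (-20 - 7)*(9/14) = 2*(-10)/(-8) - 27*9/14 = 2*(-10)*(-1/8) - 243/14 = 5/2 - 243/14 = -104/7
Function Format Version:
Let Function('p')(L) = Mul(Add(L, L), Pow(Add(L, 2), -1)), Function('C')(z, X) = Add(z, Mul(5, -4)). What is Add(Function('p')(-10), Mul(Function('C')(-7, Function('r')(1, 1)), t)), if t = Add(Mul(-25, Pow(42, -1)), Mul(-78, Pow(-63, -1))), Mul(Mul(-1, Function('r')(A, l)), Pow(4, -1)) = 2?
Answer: Rational(-104, 7) ≈ -14.857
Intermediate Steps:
Function('r')(A, l) = -8 (Function('r')(A, l) = Mul(-4, 2) = -8)
Function('C')(z, X) = Add(-20, z) (Function('C')(z, X) = Add(z, -20) = Add(-20, z))
Function('p')(L) = Mul(2, L, Pow(Add(2, L), -1)) (Function('p')(L) = Mul(Mul(2, L), Pow(Add(2, L), -1)) = Mul(2, L, Pow(Add(2, L), -1)))
t = Rational(9, 14) (t = Add(Mul(-25, Rational(1, 42)), Mul(-78, Rational(-1, 63))) = Add(Rational(-25, 42), Rational(26, 21)) = Rational(9, 14) ≈ 0.64286)
Add(Function('p')(-10), Mul(Function('C')(-7, Function('r')(1, 1)), t)) = Add(Mul(2, -10, Pow(Add(2, -10), -1)), Mul(Add(-20, -7), Rational(9, 14))) = Add(Mul(2, -10, Pow(-8, -1)), Mul(-27, Rational(9, 14))) = Add(Mul(2, -10, Rational(-1, 8)), Rational(-243, 14)) = Add(Rational(5, 2), Rational(-243, 14)) = Rational(-104, 7)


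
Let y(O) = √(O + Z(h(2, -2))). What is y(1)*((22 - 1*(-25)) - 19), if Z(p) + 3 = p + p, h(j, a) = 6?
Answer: 28*√10 ≈ 88.544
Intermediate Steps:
Z(p) = -3 + 2*p (Z(p) = -3 + (p + p) = -3 + 2*p)
y(O) = √(9 + O) (y(O) = √(O + (-3 + 2*6)) = √(O + (-3 + 12)) = √(O + 9) = √(9 + O))
y(1)*((22 - 1*(-25)) - 19) = √(9 + 1)*((22 - 1*(-25)) - 19) = √10*((22 + 25) - 19) = √10*(47 - 19) = √10*28 = 28*√10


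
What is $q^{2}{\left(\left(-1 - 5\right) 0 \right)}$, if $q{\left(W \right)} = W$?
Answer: $0$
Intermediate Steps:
$q^{2}{\left(\left(-1 - 5\right) 0 \right)} = \left(\left(-1 - 5\right) 0\right)^{2} = \left(\left(-6\right) 0\right)^{2} = 0^{2} = 0$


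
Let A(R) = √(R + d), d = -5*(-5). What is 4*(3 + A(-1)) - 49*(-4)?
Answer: 208 + 8*√6 ≈ 227.60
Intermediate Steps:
d = 25
A(R) = √(25 + R) (A(R) = √(R + 25) = √(25 + R))
4*(3 + A(-1)) - 49*(-4) = 4*(3 + √(25 - 1)) - 49*(-4) = 4*(3 + √24) + 196 = 4*(3 + 2*√6) + 196 = (12 + 8*√6) + 196 = 208 + 8*√6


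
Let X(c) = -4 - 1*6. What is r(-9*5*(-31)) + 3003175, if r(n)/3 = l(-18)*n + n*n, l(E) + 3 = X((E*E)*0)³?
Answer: 4643695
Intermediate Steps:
X(c) = -10 (X(c) = -4 - 6 = -10)
l(E) = -1003 (l(E) = -3 + (-10)³ = -3 - 1000 = -1003)
r(n) = -3009*n + 3*n² (r(n) = 3*(-1003*n + n*n) = 3*(-1003*n + n²) = 3*(n² - 1003*n) = -3009*n + 3*n²)
r(-9*5*(-31)) + 3003175 = 3*(-9*5*(-31))*(-1003 - 9*5*(-31)) + 3003175 = 3*(-45*(-31))*(-1003 - 45*(-31)) + 3003175 = 3*1395*(-1003 + 1395) + 3003175 = 3*1395*392 + 3003175 = 1640520 + 3003175 = 4643695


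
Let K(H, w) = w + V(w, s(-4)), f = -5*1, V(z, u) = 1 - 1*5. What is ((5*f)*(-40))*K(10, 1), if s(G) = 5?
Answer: -3000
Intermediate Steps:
V(z, u) = -4 (V(z, u) = 1 - 5 = -4)
f = -5
K(H, w) = -4 + w (K(H, w) = w - 4 = -4 + w)
((5*f)*(-40))*K(10, 1) = ((5*(-5))*(-40))*(-4 + 1) = -25*(-40)*(-3) = 1000*(-3) = -3000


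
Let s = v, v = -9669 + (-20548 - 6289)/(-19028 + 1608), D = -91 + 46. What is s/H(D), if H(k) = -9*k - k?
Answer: -168407143/7839000 ≈ -21.483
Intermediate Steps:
D = -45
v = -168407143/17420 (v = -9669 - 26837/(-17420) = -9669 - 26837*(-1/17420) = -9669 + 26837/17420 = -168407143/17420 ≈ -9667.5)
H(k) = -10*k
s = -168407143/17420 ≈ -9667.5
s/H(D) = -168407143/(17420*((-10*(-45)))) = -168407143/17420/450 = -168407143/17420*1/450 = -168407143/7839000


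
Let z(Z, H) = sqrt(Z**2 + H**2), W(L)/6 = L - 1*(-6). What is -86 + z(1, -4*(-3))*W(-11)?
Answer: -86 - 30*sqrt(145) ≈ -447.25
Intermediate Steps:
W(L) = 36 + 6*L (W(L) = 6*(L - 1*(-6)) = 6*(L + 6) = 6*(6 + L) = 36 + 6*L)
z(Z, H) = sqrt(H**2 + Z**2)
-86 + z(1, -4*(-3))*W(-11) = -86 + sqrt((-4*(-3))**2 + 1**2)*(36 + 6*(-11)) = -86 + sqrt(12**2 + 1)*(36 - 66) = -86 + sqrt(144 + 1)*(-30) = -86 + sqrt(145)*(-30) = -86 - 30*sqrt(145)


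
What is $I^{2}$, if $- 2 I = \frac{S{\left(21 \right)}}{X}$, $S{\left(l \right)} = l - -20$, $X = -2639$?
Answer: $\frac{1681}{27857284} \approx 6.0343 \cdot 10^{-5}$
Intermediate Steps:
$S{\left(l \right)} = 20 + l$ ($S{\left(l \right)} = l + 20 = 20 + l$)
$I = \frac{41}{5278}$ ($I = - \frac{\left(20 + 21\right) \frac{1}{-2639}}{2} = - \frac{41 \left(- \frac{1}{2639}\right)}{2} = \left(- \frac{1}{2}\right) \left(- \frac{41}{2639}\right) = \frac{41}{5278} \approx 0.0077681$)
$I^{2} = \left(\frac{41}{5278}\right)^{2} = \frac{1681}{27857284}$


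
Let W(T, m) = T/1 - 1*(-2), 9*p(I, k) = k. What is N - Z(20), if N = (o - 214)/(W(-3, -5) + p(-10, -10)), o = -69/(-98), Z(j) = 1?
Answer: 186265/1862 ≈ 100.03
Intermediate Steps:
p(I, k) = k/9
W(T, m) = 2 + T (W(T, m) = T*1 + 2 = T + 2 = 2 + T)
o = 69/98 (o = -69*(-1/98) = 69/98 ≈ 0.70408)
N = 188127/1862 (N = (69/98 - 214)/((2 - 3) + (⅑)*(-10)) = -20903/(98*(-1 - 10/9)) = -20903/(98*(-19/9)) = -20903/98*(-9/19) = 188127/1862 ≈ 101.03)
N - Z(20) = 188127/1862 - 1*1 = 188127/1862 - 1 = 186265/1862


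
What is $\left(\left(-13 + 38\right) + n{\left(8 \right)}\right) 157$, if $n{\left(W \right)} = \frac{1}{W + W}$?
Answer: $\frac{62957}{16} \approx 3934.8$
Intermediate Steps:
$n{\left(W \right)} = \frac{1}{2 W}$
$\left(\left(-13 + 38\right) + n{\left(8 \right)}\right) 157 = \left(\left(-13 + 38\right) + \frac{1}{2 \cdot 8}\right) 157 = \left(25 + \frac{1}{2} \cdot \frac{1}{8}\right) 157 = \left(25 + \frac{1}{16}\right) 157 = \frac{401}{16} \cdot 157 = \frac{62957}{16}$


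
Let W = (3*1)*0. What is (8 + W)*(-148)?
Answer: -1184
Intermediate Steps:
W = 0 (W = 3*0 = 0)
(8 + W)*(-148) = (8 + 0)*(-148) = 8*(-148) = -1184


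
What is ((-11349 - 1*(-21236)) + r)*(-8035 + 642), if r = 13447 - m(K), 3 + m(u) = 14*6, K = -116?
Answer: -171909429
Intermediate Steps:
m(u) = 81 (m(u) = -3 + 14*6 = -3 + 84 = 81)
r = 13366 (r = 13447 - 1*81 = 13447 - 81 = 13366)
((-11349 - 1*(-21236)) + r)*(-8035 + 642) = ((-11349 - 1*(-21236)) + 13366)*(-8035 + 642) = ((-11349 + 21236) + 13366)*(-7393) = (9887 + 13366)*(-7393) = 23253*(-7393) = -171909429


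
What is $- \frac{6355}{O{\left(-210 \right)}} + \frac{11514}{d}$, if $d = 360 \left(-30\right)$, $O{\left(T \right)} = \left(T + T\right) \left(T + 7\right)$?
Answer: $- \frac{2917549}{2557800} \approx -1.1406$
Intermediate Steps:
$O{\left(T \right)} = 2 T \left(7 + T\right)$
$d = -10800$
$- \frac{6355}{O{\left(-210 \right)}} + \frac{11514}{d} = - \frac{6355}{2 \left(-210\right) \left(7 - 210\right)} + \frac{11514}{-10800} = - \frac{6355}{2 \left(-210\right) \left(-203\right)} + 11514 \left(- \frac{1}{10800}\right) = - \frac{6355}{85260} - \frac{1919}{1800} = \left(-6355\right) \frac{1}{85260} - \frac{1919}{1800} = - \frac{1271}{17052} - \frac{1919}{1800} = - \frac{2917549}{2557800}$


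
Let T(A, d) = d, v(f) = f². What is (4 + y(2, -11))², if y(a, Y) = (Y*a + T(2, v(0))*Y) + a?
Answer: 256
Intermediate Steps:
y(a, Y) = a + Y*a (y(a, Y) = (Y*a + 0²*Y) + a = (Y*a + 0*Y) + a = (Y*a + 0) + a = Y*a + a = a + Y*a)
(4 + y(2, -11))² = (4 + 2*(1 - 11))² = (4 + 2*(-10))² = (4 - 20)² = (-16)² = 256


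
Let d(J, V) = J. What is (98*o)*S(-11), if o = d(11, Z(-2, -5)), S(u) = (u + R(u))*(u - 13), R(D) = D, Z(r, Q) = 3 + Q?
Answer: 569184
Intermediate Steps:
S(u) = 2*u*(-13 + u) (S(u) = (u + u)*(u - 13) = (2*u)*(-13 + u) = 2*u*(-13 + u))
o = 11
(98*o)*S(-11) = (98*11)*(2*(-11)*(-13 - 11)) = 1078*(2*(-11)*(-24)) = 1078*528 = 569184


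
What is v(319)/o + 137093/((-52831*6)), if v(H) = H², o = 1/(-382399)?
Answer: -12334972784435147/316986 ≈ -3.8913e+10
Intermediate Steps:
o = -1/382399 ≈ -2.6151e-6
v(319)/o + 137093/((-52831*6)) = 319²/(-1/382399) + 137093/((-52831*6)) = 101761*(-382399) + 137093/(-316986) = -38913304639 + 137093*(-1/316986) = -38913304639 - 137093/316986 = -12334972784435147/316986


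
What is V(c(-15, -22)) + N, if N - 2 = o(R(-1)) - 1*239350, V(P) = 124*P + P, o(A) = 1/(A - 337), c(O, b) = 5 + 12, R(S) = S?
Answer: -80181375/338 ≈ -2.3722e+5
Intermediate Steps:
c(O, b) = 17
o(A) = 1/(-337 + A)
V(P) = 125*P
N = -80899625/338 (N = 2 + (1/(-337 - 1) - 1*239350) = 2 + (1/(-338) - 239350) = 2 + (-1/338 - 239350) = 2 - 80900301/338 = -80899625/338 ≈ -2.3935e+5)
V(c(-15, -22)) + N = 125*17 - 80899625/338 = 2125 - 80899625/338 = -80181375/338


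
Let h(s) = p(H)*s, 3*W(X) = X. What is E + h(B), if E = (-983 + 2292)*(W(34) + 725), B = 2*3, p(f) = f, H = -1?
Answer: 2891563/3 ≈ 9.6385e+5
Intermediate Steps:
W(X) = X/3
B = 6
h(s) = -s
E = 2891581/3 (E = (-983 + 2292)*((⅓)*34 + 725) = 1309*(34/3 + 725) = 1309*(2209/3) = 2891581/3 ≈ 9.6386e+5)
E + h(B) = 2891581/3 - 1*6 = 2891581/3 - 6 = 2891563/3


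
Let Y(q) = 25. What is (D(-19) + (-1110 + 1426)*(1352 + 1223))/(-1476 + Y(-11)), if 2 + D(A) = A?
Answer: -813679/1451 ≈ -560.77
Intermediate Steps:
D(A) = -2 + A
(D(-19) + (-1110 + 1426)*(1352 + 1223))/(-1476 + Y(-11)) = ((-2 - 19) + (-1110 + 1426)*(1352 + 1223))/(-1476 + 25) = (-21 + 316*2575)/(-1451) = (-21 + 813700)*(-1/1451) = 813679*(-1/1451) = -813679/1451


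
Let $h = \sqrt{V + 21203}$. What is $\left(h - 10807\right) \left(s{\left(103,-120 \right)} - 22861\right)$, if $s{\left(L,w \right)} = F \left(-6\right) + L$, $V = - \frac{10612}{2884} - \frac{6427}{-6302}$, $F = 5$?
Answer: $246269916 - \frac{11394 \sqrt{8932521653021346}}{324553} \approx 2.4295 \cdot 10^{8}$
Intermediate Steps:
$V = - \frac{1726477}{649106}$ ($V = \left(-10612\right) \frac{1}{2884} - - \frac{6427}{6302} = - \frac{379}{103} + \frac{6427}{6302} = - \frac{1726477}{649106} \approx -2.6598$)
$s{\left(L,w \right)} = -30 + L$ ($s{\left(L,w \right)} = 5 \left(-6\right) + L = -30 + L$)
$h = \frac{\sqrt{8932521653021346}}{649106}$ ($h = \sqrt{- \frac{1726477}{649106} + 21203} = \sqrt{\frac{13761268041}{649106}} = \frac{\sqrt{8932521653021346}}{649106} \approx 145.6$)
$\left(h - 10807\right) \left(s{\left(103,-120 \right)} - 22861\right) = \left(\frac{\sqrt{8932521653021346}}{649106} - 10807\right) \left(\left(-30 + 103\right) - 22861\right) = \left(-10807 + \frac{\sqrt{8932521653021346}}{649106}\right) \left(73 - 22861\right) = \left(-10807 + \frac{\sqrt{8932521653021346}}{649106}\right) \left(-22788\right) = 246269916 - \frac{11394 \sqrt{8932521653021346}}{324553}$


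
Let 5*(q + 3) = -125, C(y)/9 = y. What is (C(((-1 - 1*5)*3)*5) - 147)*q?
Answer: 26796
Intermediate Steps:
C(y) = 9*y
q = -28 (q = -3 + (⅕)*(-125) = -3 - 25 = -28)
(C(((-1 - 1*5)*3)*5) - 147)*q = (9*(((-1 - 1*5)*3)*5) - 147)*(-28) = (9*(((-1 - 5)*3)*5) - 147)*(-28) = (9*(-6*3*5) - 147)*(-28) = (9*(-18*5) - 147)*(-28) = (9*(-90) - 147)*(-28) = (-810 - 147)*(-28) = -957*(-28) = 26796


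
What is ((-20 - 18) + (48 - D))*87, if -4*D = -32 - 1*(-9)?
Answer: 1479/4 ≈ 369.75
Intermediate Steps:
D = 23/4 (D = -(-32 - 1*(-9))/4 = -(-32 + 9)/4 = -¼*(-23) = 23/4 ≈ 5.7500)
((-20 - 18) + (48 - D))*87 = ((-20 - 18) + (48 - 1*23/4))*87 = (-38 + (48 - 23/4))*87 = (-38 + 169/4)*87 = (17/4)*87 = 1479/4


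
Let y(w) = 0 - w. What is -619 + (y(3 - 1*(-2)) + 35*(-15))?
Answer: -1149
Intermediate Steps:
y(w) = -w
-619 + (y(3 - 1*(-2)) + 35*(-15)) = -619 + (-(3 - 1*(-2)) + 35*(-15)) = -619 + (-(3 + 2) - 525) = -619 + (-1*5 - 525) = -619 + (-5 - 525) = -619 - 530 = -1149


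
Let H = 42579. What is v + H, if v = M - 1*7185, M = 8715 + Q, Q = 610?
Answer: 44719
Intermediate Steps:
M = 9325 (M = 8715 + 610 = 9325)
v = 2140 (v = 9325 - 1*7185 = 9325 - 7185 = 2140)
v + H = 2140 + 42579 = 44719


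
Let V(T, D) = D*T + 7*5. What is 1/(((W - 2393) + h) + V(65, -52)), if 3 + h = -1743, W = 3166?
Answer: -1/4318 ≈ -0.00023159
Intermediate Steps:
h = -1746 (h = -3 - 1743 = -1746)
V(T, D) = 35 + D*T (V(T, D) = D*T + 35 = 35 + D*T)
1/(((W - 2393) + h) + V(65, -52)) = 1/(((3166 - 2393) - 1746) + (35 - 52*65)) = 1/((773 - 1746) + (35 - 3380)) = 1/(-973 - 3345) = 1/(-4318) = -1/4318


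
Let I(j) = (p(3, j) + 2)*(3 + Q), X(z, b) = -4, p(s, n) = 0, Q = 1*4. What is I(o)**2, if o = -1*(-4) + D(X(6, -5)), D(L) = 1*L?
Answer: 196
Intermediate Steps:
Q = 4
D(L) = L
o = 0 (o = -1*(-4) - 4 = 4 - 4 = 0)
I(j) = 14 (I(j) = (0 + 2)*(3 + 4) = 2*7 = 14)
I(o)**2 = 14**2 = 196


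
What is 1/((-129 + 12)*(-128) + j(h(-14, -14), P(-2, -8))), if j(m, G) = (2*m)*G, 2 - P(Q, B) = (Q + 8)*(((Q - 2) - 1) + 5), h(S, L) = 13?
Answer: 1/15028 ≈ 6.6542e-5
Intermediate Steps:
P(Q, B) = 2 - (2 + Q)*(8 + Q) (P(Q, B) = 2 - (Q + 8)*(((Q - 2) - 1) + 5) = 2 - (8 + Q)*(((-2 + Q) - 1) + 5) = 2 - (8 + Q)*((-3 + Q) + 5) = 2 - (8 + Q)*(2 + Q) = 2 - (2 + Q)*(8 + Q))
j(m, G) = 2*G*m
1/((-129 + 12)*(-128) + j(h(-14, -14), P(-2, -8))) = 1/((-129 + 12)*(-128) + 2*(-14 - 1*(-2)² - 10*(-2))*13) = 1/(-117*(-128) + 2*(-14 - 1*4 + 20)*13) = 1/(14976 + 2*(-14 - 4 + 20)*13) = 1/(14976 + 2*2*13) = 1/(14976 + 52) = 1/15028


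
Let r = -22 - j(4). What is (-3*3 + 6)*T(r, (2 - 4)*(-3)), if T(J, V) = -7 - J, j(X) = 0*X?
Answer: -45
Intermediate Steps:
j(X) = 0
r = -22 (r = -22 - 1*0 = -22 + 0 = -22)
(-3*3 + 6)*T(r, (2 - 4)*(-3)) = (-3*3 + 6)*(-7 - 1*(-22)) = (-9 + 6)*(-7 + 22) = -3*15 = -45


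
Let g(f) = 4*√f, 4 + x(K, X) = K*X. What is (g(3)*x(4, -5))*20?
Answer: -1920*√3 ≈ -3325.5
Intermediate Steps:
x(K, X) = -4 + K*X
(g(3)*x(4, -5))*20 = ((4*√3)*(-4 + 4*(-5)))*20 = ((4*√3)*(-4 - 20))*20 = ((4*√3)*(-24))*20 = -96*√3*20 = -1920*√3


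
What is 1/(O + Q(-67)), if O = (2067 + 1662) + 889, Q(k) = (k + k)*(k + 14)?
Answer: 1/11720 ≈ 8.5324e-5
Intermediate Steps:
Q(k) = 2*k*(14 + k) (Q(k) = (2*k)*(14 + k) = 2*k*(14 + k))
O = 4618 (O = 3729 + 889 = 4618)
1/(O + Q(-67)) = 1/(4618 + 2*(-67)*(14 - 67)) = 1/(4618 + 2*(-67)*(-53)) = 1/(4618 + 7102) = 1/11720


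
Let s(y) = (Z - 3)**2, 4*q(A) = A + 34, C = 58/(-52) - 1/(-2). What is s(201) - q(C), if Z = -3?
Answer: 719/26 ≈ 27.654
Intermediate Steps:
C = -8/13 (C = 58*(-1/52) - 1*(-1/2) = -29/26 + 1/2 = -8/13 ≈ -0.61539)
q(A) = 17/2 + A/4 (q(A) = (A + 34)/4 = (34 + A)/4 = 17/2 + A/4)
s(y) = 36 (s(y) = (-3 - 3)**2 = (-6)**2 = 36)
s(201) - q(C) = 36 - (17/2 + (1/4)*(-8/13)) = 36 - (17/2 - 2/13) = 36 - 1*217/26 = 36 - 217/26 = 719/26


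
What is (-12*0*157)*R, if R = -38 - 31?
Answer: 0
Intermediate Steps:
R = -69
(-12*0*157)*R = (-12*0*157)*(-69) = (0*157)*(-69) = 0*(-69) = 0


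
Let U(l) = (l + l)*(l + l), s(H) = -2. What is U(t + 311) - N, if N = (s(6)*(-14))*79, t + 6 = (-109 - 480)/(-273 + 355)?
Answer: 592666869/1681 ≈ 3.5257e+5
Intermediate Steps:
t = -1081/82 (t = -6 + (-109 - 480)/(-273 + 355) = -6 - 589/82 = -1081/82 ≈ -13.183)
N = 2212 (N = -2*(-14)*79 = 28*79 = 2212)
U(l) = 4*l² (U(l) = (2*l)*(2*l) = 4*l²)
U(t + 311) - N = 4*(-1081/82 + 311)² - 1*2212 = 4*(24421/82)² - 2212 = 4*(596385241/6724) - 2212 = 596385241/1681 - 2212 = 592666869/1681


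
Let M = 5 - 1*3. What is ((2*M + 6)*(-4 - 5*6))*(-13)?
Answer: 4420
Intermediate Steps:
M = 2 (M = 5 - 3 = 2)
((2*M + 6)*(-4 - 5*6))*(-13) = ((2*2 + 6)*(-4 - 5*6))*(-13) = ((4 + 6)*(-4 - 30))*(-13) = (10*(-34))*(-13) = -340*(-13) = 4420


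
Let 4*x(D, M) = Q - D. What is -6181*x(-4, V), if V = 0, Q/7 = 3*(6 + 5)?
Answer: -1452535/4 ≈ -3.6313e+5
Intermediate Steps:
Q = 231 (Q = 7*(3*(6 + 5)) = 7*(3*11) = 7*33 = 231)
x(D, M) = 231/4 - D/4 (x(D, M) = (231 - D)/4 = 231/4 - D/4)
-6181*x(-4, V) = -6181*(231/4 - 1/4*(-4)) = -6181*(231/4 + 1) = -6181*235/4 = -1452535/4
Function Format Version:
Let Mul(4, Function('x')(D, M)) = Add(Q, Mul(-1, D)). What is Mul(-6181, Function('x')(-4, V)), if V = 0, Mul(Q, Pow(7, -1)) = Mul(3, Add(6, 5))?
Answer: Rational(-1452535, 4) ≈ -3.6313e+5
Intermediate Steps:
Q = 231 (Q = Mul(7, Mul(3, Add(6, 5))) = Mul(7, Mul(3, 11)) = Mul(7, 33) = 231)
Function('x')(D, M) = Add(Rational(231, 4), Mul(Rational(-1, 4), D)) (Function('x')(D, M) = Mul(Rational(1, 4), Add(231, Mul(-1, D))) = Add(Rational(231, 4), Mul(Rational(-1, 4), D)))
Mul(-6181, Function('x')(-4, V)) = Mul(-6181, Add(Rational(231, 4), Mul(Rational(-1, 4), -4))) = Mul(-6181, Add(Rational(231, 4), 1)) = Mul(-6181, Rational(235, 4)) = Rational(-1452535, 4)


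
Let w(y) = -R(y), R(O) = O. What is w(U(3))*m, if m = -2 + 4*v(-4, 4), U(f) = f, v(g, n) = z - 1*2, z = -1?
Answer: 42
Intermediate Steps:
v(g, n) = -3 (v(g, n) = -1 - 1*2 = -1 - 2 = -3)
m = -14 (m = -2 + 4*(-3) = -2 - 12 = -14)
w(y) = -y
w(U(3))*m = -1*3*(-14) = -3*(-14) = 42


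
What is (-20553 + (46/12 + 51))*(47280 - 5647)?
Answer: -5120401037/6 ≈ -8.5340e+8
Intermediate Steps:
(-20553 + (46/12 + 51))*(47280 - 5647) = (-20553 + (46*(1/12) + 51))*41633 = (-20553 + (23/6 + 51))*41633 = (-20553 + 329/6)*41633 = -122989/6*41633 = -5120401037/6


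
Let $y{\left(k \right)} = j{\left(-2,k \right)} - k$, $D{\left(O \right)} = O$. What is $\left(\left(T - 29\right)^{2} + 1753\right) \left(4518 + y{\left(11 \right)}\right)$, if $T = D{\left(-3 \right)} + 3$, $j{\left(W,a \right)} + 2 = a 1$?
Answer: $11714504$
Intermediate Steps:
$j{\left(W,a \right)} = -2 + a$ ($j{\left(W,a \right)} = -2 + a 1 = -2 + a$)
$y{\left(k \right)} = -2$ ($y{\left(k \right)} = \left(-2 + k\right) - k = -2$)
$T = 0$ ($T = -3 + 3 = 0$)
$\left(\left(T - 29\right)^{2} + 1753\right) \left(4518 + y{\left(11 \right)}\right) = \left(\left(0 - 29\right)^{2} + 1753\right) \left(4518 - 2\right) = \left(\left(-29\right)^{2} + 1753\right) 4516 = \left(841 + 1753\right) 4516 = 2594 \cdot 4516 = 11714504$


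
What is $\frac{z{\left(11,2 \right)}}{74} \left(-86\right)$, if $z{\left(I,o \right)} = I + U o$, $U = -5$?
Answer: $- \frac{43}{37} \approx -1.1622$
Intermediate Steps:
$z{\left(I,o \right)} = I - 5 o$
$\frac{z{\left(11,2 \right)}}{74} \left(-86\right) = \frac{11 - 10}{74} \left(-86\right) = \frac{1}{74} \cdot 1 \left(-86\right) = \frac{1}{74} \left(-86\right) = - \frac{43}{37}$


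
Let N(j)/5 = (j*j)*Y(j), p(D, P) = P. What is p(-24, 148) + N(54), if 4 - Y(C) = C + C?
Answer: -1516172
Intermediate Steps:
Y(C) = 4 - 2*C (Y(C) = 4 - (C + C) = 4 - 2*C)
N(j) = 5*j**2*(4 - 2*j) (N(j) = 5*((j*j)*(4 - 2*j)) = 5*(j**2*(4 - 2*j)) = 5*j**2*(4 - 2*j))
p(-24, 148) + N(54) = 148 + 10*54**2*(2 - 1*54) = 148 + 10*2916*(2 - 54) = 148 + 10*2916*(-52) = 148 - 1516320 = -1516172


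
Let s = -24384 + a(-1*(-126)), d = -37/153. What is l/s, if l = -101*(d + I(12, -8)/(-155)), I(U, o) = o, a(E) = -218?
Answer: -455611/583436430 ≈ -0.00078091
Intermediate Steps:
d = -37/153 (d = -37*1/153 = -37/153 ≈ -0.24183)
s = -24602 (s = -24384 - 218 = -24602)
l = 455611/23715 (l = -101*(-37/153 - 8/(-155)) = -101*(-37/153 - 8*(-1/155)) = -101*(-37/153 + 8/155) = -101*(-4511/23715) = 455611/23715 ≈ 19.212)
l/s = (455611/23715)/(-24602) = (455611/23715)*(-1/24602) = -455611/583436430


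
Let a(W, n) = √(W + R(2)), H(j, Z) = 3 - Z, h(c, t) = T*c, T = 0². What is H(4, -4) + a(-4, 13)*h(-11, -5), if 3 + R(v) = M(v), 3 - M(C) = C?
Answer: 7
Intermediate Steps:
M(C) = 3 - C
T = 0
R(v) = -v (R(v) = -3 + (3 - v) = -v)
h(c, t) = 0 (h(c, t) = 0*c = 0)
a(W, n) = √(-2 + W) (a(W, n) = √(W - 1*2) = √(W - 2) = √(-2 + W))
H(4, -4) + a(-4, 13)*h(-11, -5) = (3 - 1*(-4)) + √(-2 - 4)*0 = (3 + 4) + √(-6)*0 = 7 + (I*√6)*0 = 7 + 0 = 7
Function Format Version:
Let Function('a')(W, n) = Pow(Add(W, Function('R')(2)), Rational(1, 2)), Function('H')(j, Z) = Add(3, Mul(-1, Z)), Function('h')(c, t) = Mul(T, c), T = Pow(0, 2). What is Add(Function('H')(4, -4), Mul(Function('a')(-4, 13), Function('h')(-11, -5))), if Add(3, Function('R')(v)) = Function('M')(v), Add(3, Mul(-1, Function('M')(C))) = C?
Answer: 7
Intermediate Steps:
Function('M')(C) = Add(3, Mul(-1, C))
T = 0
Function('R')(v) = Mul(-1, v) (Function('R')(v) = Add(-3, Add(3, Mul(-1, v))) = Mul(-1, v))
Function('h')(c, t) = 0 (Function('h')(c, t) = Mul(0, c) = 0)
Function('a')(W, n) = Pow(Add(-2, W), Rational(1, 2)) (Function('a')(W, n) = Pow(Add(W, Mul(-1, 2)), Rational(1, 2)) = Pow(Add(W, -2), Rational(1, 2)) = Pow(Add(-2, W), Rational(1, 2)))
Add(Function('H')(4, -4), Mul(Function('a')(-4, 13), Function('h')(-11, -5))) = Add(Add(3, Mul(-1, -4)), Mul(Pow(Add(-2, -4), Rational(1, 2)), 0)) = Add(Add(3, 4), Mul(Pow(-6, Rational(1, 2)), 0)) = Add(7, Mul(Mul(I, Pow(6, Rational(1, 2))), 0)) = Add(7, 0) = 7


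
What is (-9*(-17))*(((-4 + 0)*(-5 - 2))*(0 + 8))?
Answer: 34272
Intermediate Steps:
(-9*(-17))*(((-4 + 0)*(-5 - 2))*(0 + 8)) = 153*(-4*(-7)*8) = 153*(28*8) = 153*224 = 34272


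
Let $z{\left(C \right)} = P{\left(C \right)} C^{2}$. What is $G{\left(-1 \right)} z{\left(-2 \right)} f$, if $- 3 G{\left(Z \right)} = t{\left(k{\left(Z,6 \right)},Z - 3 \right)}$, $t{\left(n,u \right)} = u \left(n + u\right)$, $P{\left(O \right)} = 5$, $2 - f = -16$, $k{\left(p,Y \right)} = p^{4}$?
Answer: $-1440$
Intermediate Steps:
$f = 18$ ($f = 2 - -16 = 2 + 16 = 18$)
$G{\left(Z \right)} = - \frac{\left(-3 + Z\right) \left(-3 + Z + Z^{4}\right)}{3}$ ($G{\left(Z \right)} = - \frac{\left(Z - 3\right) \left(Z^{4} + \left(Z - 3\right)\right)}{3} = - \frac{\left(-3 + Z\right) \left(Z^{4} + \left(-3 + Z\right)\right)}{3} = - \frac{\left(-3 + Z\right) \left(-3 + Z + Z^{4}\right)}{3}$)
$z{\left(C \right)} = 5 C^{2}$
$G{\left(-1 \right)} z{\left(-2 \right)} f = - \frac{\left(-3 - 1\right) \left(-3 - 1 + \left(-1\right)^{4}\right)}{3} \cdot 5 \left(-2\right)^{2} \cdot 18 = \left(- \frac{1}{3}\right) \left(-4\right) \left(-3 - 1 + 1\right) 5 \cdot 4 \cdot 18 = \left(- \frac{1}{3}\right) \left(-4\right) \left(-3\right) 20 \cdot 18 = \left(-4\right) 20 \cdot 18 = \left(-80\right) 18 = -1440$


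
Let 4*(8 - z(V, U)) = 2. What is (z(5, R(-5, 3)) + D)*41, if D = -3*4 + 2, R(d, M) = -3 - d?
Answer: -205/2 ≈ -102.50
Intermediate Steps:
z(V, U) = 15/2 (z(V, U) = 8 - ¼*2 = 8 - ½ = 15/2)
D = -10 (D = -12 + 2 = -10)
(z(5, R(-5, 3)) + D)*41 = (15/2 - 10)*41 = -5/2*41 = -205/2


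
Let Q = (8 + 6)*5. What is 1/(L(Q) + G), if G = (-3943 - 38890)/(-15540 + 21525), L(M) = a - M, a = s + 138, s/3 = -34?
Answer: -855/35189 ≈ -0.024297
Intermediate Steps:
s = -102 (s = 3*(-34) = -102)
Q = 70 (Q = 14*5 = 70)
a = 36 (a = -102 + 138 = 36)
L(M) = 36 - M
G = -6119/855 (G = -42833/5985 = -42833*1/5985 = -6119/855 ≈ -7.1567)
1/(L(Q) + G) = 1/((36 - 1*70) - 6119/855) = 1/((36 - 70) - 6119/855) = 1/(-34 - 6119/855) = 1/(-35189/855) = -855/35189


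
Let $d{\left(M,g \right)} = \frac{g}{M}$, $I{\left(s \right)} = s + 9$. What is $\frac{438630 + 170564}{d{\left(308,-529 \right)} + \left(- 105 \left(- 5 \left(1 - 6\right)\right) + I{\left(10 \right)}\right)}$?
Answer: $- \frac{187631752}{803177} \approx -233.61$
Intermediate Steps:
$I{\left(s \right)} = 9 + s$
$\frac{438630 + 170564}{d{\left(308,-529 \right)} + \left(- 105 \left(- 5 \left(1 - 6\right)\right) + I{\left(10 \right)}\right)} = \frac{438630 + 170564}{- \frac{529}{308} + \left(- 105 \left(- 5 \left(1 - 6\right)\right) + \left(9 + 10\right)\right)} = \frac{609194}{\left(-529\right) \frac{1}{308} + \left(- 105 \left(\left(-5\right) \left(-5\right)\right) + 19\right)} = \frac{609194}{- \frac{529}{308} + \left(\left(-105\right) 25 + 19\right)} = \frac{609194}{- \frac{529}{308} + \left(-2625 + 19\right)} = \frac{609194}{- \frac{529}{308} - 2606} = \frac{609194}{- \frac{803177}{308}} = 609194 \left(- \frac{308}{803177}\right) = - \frac{187631752}{803177}$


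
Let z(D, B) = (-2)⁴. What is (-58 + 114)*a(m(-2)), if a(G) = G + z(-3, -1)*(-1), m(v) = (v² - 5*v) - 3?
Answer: -280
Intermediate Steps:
z(D, B) = 16
m(v) = -3 + v² - 5*v
a(G) = -16 + G (a(G) = G + 16*(-1) = G - 16 = -16 + G)
(-58 + 114)*a(m(-2)) = (-58 + 114)*(-16 + (-3 + (-2)² - 5*(-2))) = 56*(-16 + (-3 + 4 + 10)) = 56*(-16 + 11) = 56*(-5) = -280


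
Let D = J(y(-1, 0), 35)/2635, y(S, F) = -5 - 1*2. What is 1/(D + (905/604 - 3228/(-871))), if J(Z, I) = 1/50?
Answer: 34655783500/180363839167 ≈ 0.19214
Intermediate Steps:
y(S, F) = -7 (y(S, F) = -5 - 2 = -7)
J(Z, I) = 1/50
D = 1/131750 (D = (1/50)/2635 = (1/50)*(1/2635) = 1/131750 ≈ 7.5901e-6)
1/(D + (905/604 - 3228/(-871))) = 1/(1/131750 + (905/604 - 3228/(-871))) = 1/(1/131750 + (905*(1/604) - 3228*(-1/871))) = 1/(1/131750 + (905/604 + 3228/871)) = 1/(1/131750 + 2737967/526084) = 1/(180363839167/34655783500) = 34655783500/180363839167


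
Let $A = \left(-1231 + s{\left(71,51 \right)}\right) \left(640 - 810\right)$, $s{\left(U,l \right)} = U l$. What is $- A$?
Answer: $406300$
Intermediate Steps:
$A = -406300$ ($A = \left(-1231 + 71 \cdot 51\right) \left(640 - 810\right) = \left(-1231 + 3621\right) \left(-170\right) = 2390 \left(-170\right) = -406300$)
$- A = \left(-1\right) \left(-406300\right) = 406300$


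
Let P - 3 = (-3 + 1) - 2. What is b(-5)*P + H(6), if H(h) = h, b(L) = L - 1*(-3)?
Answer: 8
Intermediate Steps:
b(L) = 3 + L (b(L) = L + 3 = 3 + L)
P = -1 (P = 3 + ((-3 + 1) - 2) = 3 + (-2 - 2) = 3 - 4 = -1)
b(-5)*P + H(6) = (3 - 5)*(-1) + 6 = -2*(-1) + 6 = 2 + 6 = 8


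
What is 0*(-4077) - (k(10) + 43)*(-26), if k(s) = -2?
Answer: 1066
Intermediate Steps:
0*(-4077) - (k(10) + 43)*(-26) = 0*(-4077) - (-2 + 43)*(-26) = 0 - 41*(-26) = 0 - 1*(-1066) = 0 + 1066 = 1066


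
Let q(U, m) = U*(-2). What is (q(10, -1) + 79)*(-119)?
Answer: -7021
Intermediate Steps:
q(U, m) = -2*U
(q(10, -1) + 79)*(-119) = (-2*10 + 79)*(-119) = (-20 + 79)*(-119) = 59*(-119) = -7021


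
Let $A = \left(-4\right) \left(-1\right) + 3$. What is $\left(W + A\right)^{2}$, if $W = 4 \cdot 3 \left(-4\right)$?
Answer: $1681$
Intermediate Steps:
$A = 7$ ($A = 4 + 3 = 7$)
$W = -48$ ($W = 12 \left(-4\right) = -48$)
$\left(W + A\right)^{2} = \left(-48 + 7\right)^{2} = \left(-41\right)^{2} = 1681$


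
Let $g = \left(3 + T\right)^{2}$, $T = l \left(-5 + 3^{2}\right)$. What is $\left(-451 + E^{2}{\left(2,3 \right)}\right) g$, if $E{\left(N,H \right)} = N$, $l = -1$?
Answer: $-447$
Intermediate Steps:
$T = -4$ ($T = - (-5 + 3^{2}) = - (-5 + 9) = \left(-1\right) 4 = -4$)
$g = 1$ ($g = \left(3 - 4\right)^{2} = \left(-1\right)^{2} = 1$)
$\left(-451 + E^{2}{\left(2,3 \right)}\right) g = \left(-451 + 2^{2}\right) 1 = \left(-451 + 4\right) 1 = \left(-447\right) 1 = -447$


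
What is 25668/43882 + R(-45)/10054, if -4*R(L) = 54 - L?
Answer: 46723635/80216296 ≈ 0.58247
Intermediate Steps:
R(L) = -27/2 + L/4 (R(L) = -(54 - L)/4 = -27/2 + L/4)
25668/43882 + R(-45)/10054 = 25668/43882 + (-27/2 + (¼)*(-45))/10054 = 25668*(1/43882) + (-27/2 - 45/4)*(1/10054) = 12834/21941 - 99/4*1/10054 = 12834/21941 - 9/3656 = 46723635/80216296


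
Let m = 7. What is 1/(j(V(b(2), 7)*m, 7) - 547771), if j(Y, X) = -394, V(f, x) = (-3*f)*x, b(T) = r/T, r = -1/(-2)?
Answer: -1/548165 ≈ -1.8243e-6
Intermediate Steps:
r = ½ (r = -1*(-½) = ½ ≈ 0.50000)
b(T) = 1/(2*T)
V(f, x) = -3*f*x
1/(j(V(b(2), 7)*m, 7) - 547771) = 1/(-394 - 547771) = 1/(-548165) = -1/548165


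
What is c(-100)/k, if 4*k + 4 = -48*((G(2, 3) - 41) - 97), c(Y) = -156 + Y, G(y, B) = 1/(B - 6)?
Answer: -256/1659 ≈ -0.15431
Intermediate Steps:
G(y, B) = 1/(-6 + B)
k = 1659 (k = -1 + (-48*((1/(-6 + 3) - 41) - 97))/4 = -1 + (-48*((1/(-3) - 41) - 97))/4 = -1 + (-48*((-⅓ - 41) - 97))/4 = -1 + (-48*(-124/3 - 97))/4 = -1 + (-48*(-415/3))/4 = -1 + (¼)*6640 = -1 + 1660 = 1659)
c(-100)/k = (-156 - 100)/1659 = -256*1/1659 = -256/1659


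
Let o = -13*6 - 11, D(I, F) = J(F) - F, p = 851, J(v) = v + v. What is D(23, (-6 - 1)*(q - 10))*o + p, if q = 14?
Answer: 3343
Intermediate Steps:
J(v) = 2*v
D(I, F) = F (D(I, F) = 2*F - F = F)
o = -89 (o = -78 - 11 = -89)
D(23, (-6 - 1)*(q - 10))*o + p = ((-6 - 1)*(14 - 10))*(-89) + 851 = -7*4*(-89) + 851 = -28*(-89) + 851 = 2492 + 851 = 3343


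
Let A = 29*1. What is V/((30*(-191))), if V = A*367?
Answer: -10643/5730 ≈ -1.8574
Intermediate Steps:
A = 29
V = 10643 (V = 29*367 = 10643)
V/((30*(-191))) = 10643/((30*(-191))) = 10643/(-5730) = 10643*(-1/5730) = -10643/5730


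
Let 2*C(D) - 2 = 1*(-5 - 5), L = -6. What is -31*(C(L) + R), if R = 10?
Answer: -186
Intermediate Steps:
C(D) = -4 (C(D) = 1 + (1*(-5 - 5))/2 = 1 + (1*(-10))/2 = 1 + (1/2)*(-10) = 1 - 5 = -4)
-31*(C(L) + R) = -31*(-4 + 10) = -31*6 = -186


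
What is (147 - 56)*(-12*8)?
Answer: -8736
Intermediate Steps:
(147 - 56)*(-12*8) = 91*(-96) = -8736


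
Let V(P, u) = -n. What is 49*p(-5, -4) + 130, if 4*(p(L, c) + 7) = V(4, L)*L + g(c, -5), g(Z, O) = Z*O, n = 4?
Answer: 277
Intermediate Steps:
g(Z, O) = O*Z
V(P, u) = -4 (V(P, u) = -1*4 = -4)
p(L, c) = -7 - L - 5*c/4 (p(L, c) = -7 + (-4*L - 5*c)/4 = -7 + (-5*c - 4*L)/4 = -7 + (-L - 5*c/4) = -7 - L - 5*c/4)
49*p(-5, -4) + 130 = 49*(-7 - 1*(-5) - 5/4*(-4)) + 130 = 49*(-7 + 5 + 5) + 130 = 49*3 + 130 = 147 + 130 = 277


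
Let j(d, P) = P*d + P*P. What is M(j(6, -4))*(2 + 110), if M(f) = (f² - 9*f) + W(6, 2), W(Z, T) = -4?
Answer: 14784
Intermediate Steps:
j(d, P) = P² + P*d (j(d, P) = P*d + P² = P² + P*d)
M(f) = -4 + f² - 9*f (M(f) = (f² - 9*f) - 4 = -4 + f² - 9*f)
M(j(6, -4))*(2 + 110) = (-4 + (-4*(-4 + 6))² - (-36)*(-4 + 6))*(2 + 110) = (-4 + (-4*2)² - (-36)*2)*112 = (-4 + (-8)² - 9*(-8))*112 = (-4 + 64 + 72)*112 = 132*112 = 14784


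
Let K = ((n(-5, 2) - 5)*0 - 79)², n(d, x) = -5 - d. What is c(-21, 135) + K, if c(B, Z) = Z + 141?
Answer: 6517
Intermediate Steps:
c(B, Z) = 141 + Z
K = 6241 (K = (((-5 - 1*(-5)) - 5)*0 - 79)² = (((-5 + 5) - 5)*0 - 79)² = ((0 - 5)*0 - 79)² = (-5*0 - 79)² = (0 - 79)² = (-79)² = 6241)
c(-21, 135) + K = (141 + 135) + 6241 = 276 + 6241 = 6517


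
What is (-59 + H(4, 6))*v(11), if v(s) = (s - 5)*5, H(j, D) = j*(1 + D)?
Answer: -930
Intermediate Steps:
v(s) = -25 + 5*s (v(s) = (-5 + s)*5 = -25 + 5*s)
(-59 + H(4, 6))*v(11) = (-59 + 4*(1 + 6))*(-25 + 5*11) = (-59 + 4*7)*(-25 + 55) = (-59 + 28)*30 = -31*30 = -930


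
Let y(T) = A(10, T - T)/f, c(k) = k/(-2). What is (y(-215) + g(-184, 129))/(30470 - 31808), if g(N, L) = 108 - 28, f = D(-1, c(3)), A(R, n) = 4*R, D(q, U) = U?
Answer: -80/2007 ≈ -0.039860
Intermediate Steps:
c(k) = -k/2 (c(k) = k*(-½) = -k/2)
f = -3/2 (f = -½*3 = -3/2 ≈ -1.5000)
g(N, L) = 80
y(T) = -80/3 (y(T) = (4*10)/(-3/2) = 40*(-⅔) = -80/3)
(y(-215) + g(-184, 129))/(30470 - 31808) = (-80/3 + 80)/(30470 - 31808) = (160/3)/(-1338) = (160/3)*(-1/1338) = -80/2007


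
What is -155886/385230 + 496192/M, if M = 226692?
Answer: 6492080627/3638689965 ≈ 1.7842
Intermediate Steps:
-155886/385230 + 496192/M = -155886/385230 + 496192/226692 = -155886*1/385230 + 496192*(1/226692) = -25981/64205 + 124048/56673 = 6492080627/3638689965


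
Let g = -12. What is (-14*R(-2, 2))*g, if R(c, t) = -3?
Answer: -504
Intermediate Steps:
(-14*R(-2, 2))*g = -14*(-3)*(-12) = 42*(-12) = -504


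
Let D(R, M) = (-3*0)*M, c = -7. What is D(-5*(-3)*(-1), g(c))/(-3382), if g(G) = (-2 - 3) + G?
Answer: 0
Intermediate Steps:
g(G) = -5 + G
D(R, M) = 0 (D(R, M) = 0*M = 0)
D(-5*(-3)*(-1), g(c))/(-3382) = 0/(-3382) = 0*(-1/3382) = 0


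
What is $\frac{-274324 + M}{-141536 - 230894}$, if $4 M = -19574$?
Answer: $\frac{111687}{148972} \approx 0.74972$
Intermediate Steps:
$M = - \frac{9787}{2}$ ($M = \frac{1}{4} \left(-19574\right) = - \frac{9787}{2} \approx -4893.5$)
$\frac{-274324 + M}{-141536 - 230894} = \frac{-274324 - \frac{9787}{2}}{-141536 - 230894} = - \frac{558435}{2 \left(-372430\right)} = \left(- \frac{558435}{2}\right) \left(- \frac{1}{372430}\right) = \frac{111687}{148972}$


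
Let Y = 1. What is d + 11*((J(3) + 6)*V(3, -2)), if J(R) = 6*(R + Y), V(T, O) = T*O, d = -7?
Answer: -1987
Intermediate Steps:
V(T, O) = O*T
J(R) = 6 + 6*R (J(R) = 6*(R + 1) = 6*(1 + R) = 6 + 6*R)
d + 11*((J(3) + 6)*V(3, -2)) = -7 + 11*(((6 + 6*3) + 6)*(-2*3)) = -7 + 11*(((6 + 18) + 6)*(-6)) = -7 + 11*((24 + 6)*(-6)) = -7 + 11*(30*(-6)) = -7 + 11*(-180) = -7 - 1980 = -1987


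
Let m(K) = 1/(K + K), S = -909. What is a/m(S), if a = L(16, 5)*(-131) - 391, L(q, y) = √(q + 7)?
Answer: 710838 + 238158*√23 ≈ 1.8530e+6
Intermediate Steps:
L(q, y) = √(7 + q)
m(K) = 1/(2*K)
a = -391 - 131*√23 (a = √(7 + 16)*(-131) - 391 = √23*(-131) - 391 = -131*√23 - 391 = -391 - 131*√23 ≈ -1019.3)
a/m(S) = (-391 - 131*√23)/(((½)/(-909))) = (-391 - 131*√23)/(((½)*(-1/909))) = (-391 - 131*√23)/(-1/1818) = (-391 - 131*√23)*(-1818) = 710838 + 238158*√23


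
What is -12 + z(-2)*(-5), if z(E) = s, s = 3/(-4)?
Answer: -33/4 ≈ -8.2500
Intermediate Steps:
s = -¾ (s = 3*(-¼) = -¾ ≈ -0.75000)
z(E) = -¾
-12 + z(-2)*(-5) = -12 - ¾*(-5) = -12 + 15/4 = -33/4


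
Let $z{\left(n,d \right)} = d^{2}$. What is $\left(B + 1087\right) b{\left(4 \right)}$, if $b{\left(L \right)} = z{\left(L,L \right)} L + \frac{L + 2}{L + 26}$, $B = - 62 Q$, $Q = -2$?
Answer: $\frac{388731}{5} \approx 77746.0$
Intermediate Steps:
$B = 124$ ($B = \left(-62\right) \left(-2\right) = 124$)
$b{\left(L \right)} = L^{3} + \frac{2 + L}{26 + L}$ ($b{\left(L \right)} = L^{2} L + \frac{L + 2}{L + 26} = L^{3} + \frac{2 + L}{26 + L}$)
$\left(B + 1087\right) b{\left(4 \right)} = \left(124 + 1087\right) \frac{2 + 4 + 4^{4} + 26 \cdot 4^{3}}{26 + 4} = 1211 \frac{2 + 4 + 256 + 26 \cdot 64}{30} = 1211 \frac{2 + 4 + 256 + 1664}{30} = 1211 \cdot \frac{1}{30} \cdot 1926 = 1211 \cdot \frac{321}{5} = \frac{388731}{5}$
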